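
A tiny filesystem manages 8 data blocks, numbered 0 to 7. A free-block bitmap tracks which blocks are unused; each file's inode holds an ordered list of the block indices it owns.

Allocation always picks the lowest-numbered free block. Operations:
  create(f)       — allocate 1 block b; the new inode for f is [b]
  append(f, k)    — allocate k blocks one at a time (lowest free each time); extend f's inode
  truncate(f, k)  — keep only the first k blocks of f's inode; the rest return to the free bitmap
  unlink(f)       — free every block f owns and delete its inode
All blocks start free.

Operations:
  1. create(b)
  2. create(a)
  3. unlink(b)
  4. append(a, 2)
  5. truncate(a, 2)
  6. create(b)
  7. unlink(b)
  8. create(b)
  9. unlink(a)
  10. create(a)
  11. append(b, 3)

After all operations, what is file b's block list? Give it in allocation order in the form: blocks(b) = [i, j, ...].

blocks(b) = [2, 1, 3, 4]

  1. create(b)  ⇒  F.......  {b→[0]}
  2. create(a)  ⇒  FF......  {a→[1]; b→[0]}
  3. unlink(b)  ⇒  .F......  {a→[1]}
  4. append(a, 2)  ⇒  FFF.....  {a→[1, 0, 2]}
  5. truncate(a, 2)  ⇒  FF......  {a→[1, 0]}
  6. create(b)  ⇒  FFF.....  {a→[1, 0]; b→[2]}
  7. unlink(b)  ⇒  FF......  {a→[1, 0]}
  8. create(b)  ⇒  FFF.....  {a→[1, 0]; b→[2]}
  9. unlink(a)  ⇒  ..F.....  {b→[2]}
  10. create(a)  ⇒  F.F.....  {a→[0]; b→[2]}
  11. append(b, 3)  ⇒  FFFFF...  {a→[0]; b→[2, 1, 3, 4]}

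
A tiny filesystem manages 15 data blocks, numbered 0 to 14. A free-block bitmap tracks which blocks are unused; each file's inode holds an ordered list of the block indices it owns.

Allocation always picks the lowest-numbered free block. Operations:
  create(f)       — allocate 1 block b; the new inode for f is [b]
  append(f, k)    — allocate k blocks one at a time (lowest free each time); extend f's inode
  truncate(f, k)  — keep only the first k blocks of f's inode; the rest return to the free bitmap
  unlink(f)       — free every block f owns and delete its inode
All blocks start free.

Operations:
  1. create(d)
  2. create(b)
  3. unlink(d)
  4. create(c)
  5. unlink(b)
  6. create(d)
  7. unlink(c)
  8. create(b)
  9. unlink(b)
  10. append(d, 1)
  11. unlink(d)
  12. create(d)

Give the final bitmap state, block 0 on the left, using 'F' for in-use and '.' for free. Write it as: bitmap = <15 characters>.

after create(d) → d:[0]  free=[F..............]
after create(b) → b:[1], d:[0]  free=[FF.............]
after unlink(d) → b:[1]  free=[.F.............]
after create(c) → b:[1], c:[0]  free=[FF.............]
after unlink(b) → c:[0]  free=[F..............]
after create(d) → c:[0], d:[1]  free=[FF.............]
after unlink(c) → d:[1]  free=[.F.............]
after create(b) → b:[0], d:[1]  free=[FF.............]
after unlink(b) → d:[1]  free=[.F.............]
after append(d, 1) → d:[1, 0]  free=[FF.............]
after unlink(d) →   free=[...............]
after create(d) → d:[0]  free=[F..............]

bitmap = F..............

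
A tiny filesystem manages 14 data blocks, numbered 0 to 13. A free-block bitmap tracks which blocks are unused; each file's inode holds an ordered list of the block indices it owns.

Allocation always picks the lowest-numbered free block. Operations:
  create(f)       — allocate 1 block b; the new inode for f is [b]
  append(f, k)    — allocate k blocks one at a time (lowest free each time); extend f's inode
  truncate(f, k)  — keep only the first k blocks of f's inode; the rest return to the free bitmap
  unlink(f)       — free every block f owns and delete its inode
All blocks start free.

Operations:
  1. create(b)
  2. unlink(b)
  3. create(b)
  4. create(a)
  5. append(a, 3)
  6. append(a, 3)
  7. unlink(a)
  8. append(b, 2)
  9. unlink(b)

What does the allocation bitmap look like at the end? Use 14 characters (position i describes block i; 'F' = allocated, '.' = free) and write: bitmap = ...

  1. create(b)  ⇒  F.............  {b→[0]}
  2. unlink(b)  ⇒  ..............  {}
  3. create(b)  ⇒  F.............  {b→[0]}
  4. create(a)  ⇒  FF............  {a→[1]; b→[0]}
  5. append(a, 3)  ⇒  FFFFF.........  {a→[1, 2, 3, 4]; b→[0]}
  6. append(a, 3)  ⇒  FFFFFFFF......  {a→[1, 2, 3, 4, 5, 6, 7]; b→[0]}
  7. unlink(a)  ⇒  F.............  {b→[0]}
  8. append(b, 2)  ⇒  FFF...........  {b→[0, 1, 2]}
  9. unlink(b)  ⇒  ..............  {}

bitmap = ..............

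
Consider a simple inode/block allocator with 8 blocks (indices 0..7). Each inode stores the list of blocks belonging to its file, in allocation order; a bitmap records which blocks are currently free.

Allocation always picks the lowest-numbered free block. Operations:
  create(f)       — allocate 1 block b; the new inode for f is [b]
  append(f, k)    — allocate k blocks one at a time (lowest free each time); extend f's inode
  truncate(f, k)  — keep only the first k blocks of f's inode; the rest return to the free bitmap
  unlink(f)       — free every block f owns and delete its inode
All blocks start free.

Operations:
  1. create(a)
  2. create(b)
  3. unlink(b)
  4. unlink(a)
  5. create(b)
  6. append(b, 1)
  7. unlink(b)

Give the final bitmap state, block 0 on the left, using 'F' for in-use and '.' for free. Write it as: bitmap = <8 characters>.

bitmap = ........

[1] create(a) — a=0 (map F.......)
[2] create(b) — a=0 b=1 (map FF......)
[3] unlink(b) — a=0 (map F.......)
[4] unlink(a) —  (map ........)
[5] create(b) — b=0 (map F.......)
[6] append(b, 1) — b=0,1 (map FF......)
[7] unlink(b) —  (map ........)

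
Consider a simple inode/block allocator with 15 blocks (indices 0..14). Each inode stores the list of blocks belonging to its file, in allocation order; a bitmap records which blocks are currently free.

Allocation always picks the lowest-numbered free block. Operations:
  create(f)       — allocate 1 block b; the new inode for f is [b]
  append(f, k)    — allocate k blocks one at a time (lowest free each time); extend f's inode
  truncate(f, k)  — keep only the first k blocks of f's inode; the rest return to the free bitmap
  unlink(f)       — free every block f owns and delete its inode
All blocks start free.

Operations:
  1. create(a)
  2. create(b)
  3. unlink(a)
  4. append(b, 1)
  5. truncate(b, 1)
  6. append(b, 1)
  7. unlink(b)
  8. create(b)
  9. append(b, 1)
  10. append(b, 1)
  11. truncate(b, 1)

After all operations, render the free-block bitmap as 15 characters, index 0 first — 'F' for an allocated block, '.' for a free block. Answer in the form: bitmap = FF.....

bitmap = F..............

[1] create(a) — a=0 (map F..............)
[2] create(b) — a=0 b=1 (map FF.............)
[3] unlink(a) — b=1 (map .F.............)
[4] append(b, 1) — b=1,0 (map FF.............)
[5] truncate(b, 1) — b=1 (map .F.............)
[6] append(b, 1) — b=1,0 (map FF.............)
[7] unlink(b) —  (map ...............)
[8] create(b) — b=0 (map F..............)
[9] append(b, 1) — b=0,1 (map FF.............)
[10] append(b, 1) — b=0,1,2 (map FFF............)
[11] truncate(b, 1) — b=0 (map F..............)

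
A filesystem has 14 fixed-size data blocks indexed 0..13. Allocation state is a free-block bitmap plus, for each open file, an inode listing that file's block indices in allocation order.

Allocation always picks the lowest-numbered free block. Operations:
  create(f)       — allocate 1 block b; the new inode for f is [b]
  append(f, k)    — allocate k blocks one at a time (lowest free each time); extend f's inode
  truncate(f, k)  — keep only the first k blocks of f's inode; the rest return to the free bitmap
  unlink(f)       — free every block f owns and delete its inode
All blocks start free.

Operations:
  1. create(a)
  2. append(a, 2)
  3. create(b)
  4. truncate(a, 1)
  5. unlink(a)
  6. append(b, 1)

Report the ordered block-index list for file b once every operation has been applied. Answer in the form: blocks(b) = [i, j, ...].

blocks(b) = [3, 0]

create(a): bitmap=F............. | a=[0]
append(a, 2): bitmap=FFF........... | a=[0, 1, 2]
create(b): bitmap=FFFF.......... | a=[0, 1, 2] b=[3]
truncate(a, 1): bitmap=F..F.......... | a=[0] b=[3]
unlink(a): bitmap=...F.......... | b=[3]
append(b, 1): bitmap=F..F.......... | b=[3, 0]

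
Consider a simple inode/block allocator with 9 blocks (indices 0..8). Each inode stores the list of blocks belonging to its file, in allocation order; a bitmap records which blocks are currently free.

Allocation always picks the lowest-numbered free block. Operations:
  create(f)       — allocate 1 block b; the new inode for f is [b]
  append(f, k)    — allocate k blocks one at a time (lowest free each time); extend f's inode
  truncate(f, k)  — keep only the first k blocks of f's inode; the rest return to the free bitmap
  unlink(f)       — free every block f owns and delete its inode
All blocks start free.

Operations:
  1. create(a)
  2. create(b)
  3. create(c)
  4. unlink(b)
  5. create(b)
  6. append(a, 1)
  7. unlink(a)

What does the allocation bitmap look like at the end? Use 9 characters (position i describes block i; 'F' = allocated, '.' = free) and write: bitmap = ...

bitmap = .FF......

  1. create(a)  ⇒  F........  {a→[0]}
  2. create(b)  ⇒  FF.......  {a→[0]; b→[1]}
  3. create(c)  ⇒  FFF......  {a→[0]; b→[1]; c→[2]}
  4. unlink(b)  ⇒  F.F......  {a→[0]; c→[2]}
  5. create(b)  ⇒  FFF......  {a→[0]; b→[1]; c→[2]}
  6. append(a, 1)  ⇒  FFFF.....  {a→[0, 3]; b→[1]; c→[2]}
  7. unlink(a)  ⇒  .FF......  {b→[1]; c→[2]}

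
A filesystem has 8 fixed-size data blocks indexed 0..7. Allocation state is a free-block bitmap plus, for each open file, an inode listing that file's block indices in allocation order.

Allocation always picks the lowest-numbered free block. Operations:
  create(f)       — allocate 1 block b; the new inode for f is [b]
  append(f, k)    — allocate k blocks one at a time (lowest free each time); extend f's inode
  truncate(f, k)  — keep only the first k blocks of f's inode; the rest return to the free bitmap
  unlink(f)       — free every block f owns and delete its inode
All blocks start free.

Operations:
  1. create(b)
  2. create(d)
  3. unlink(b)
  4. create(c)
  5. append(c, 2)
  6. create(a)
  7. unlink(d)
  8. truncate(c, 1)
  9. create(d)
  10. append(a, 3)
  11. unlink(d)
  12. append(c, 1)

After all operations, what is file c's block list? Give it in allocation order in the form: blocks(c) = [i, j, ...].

blocks(c) = [0, 1]

[1] create(b) — b=0 (map F.......)
[2] create(d) — b=0 d=1 (map FF......)
[3] unlink(b) — d=1 (map .F......)
[4] create(c) — c=0 d=1 (map FF......)
[5] append(c, 2) — c=0,2,3 d=1 (map FFFF....)
[6] create(a) — a=4 c=0,2,3 d=1 (map FFFFF...)
[7] unlink(d) — a=4 c=0,2,3 (map F.FFF...)
[8] truncate(c, 1) — a=4 c=0 (map F...F...)
[9] create(d) — a=4 c=0 d=1 (map FF..F...)
[10] append(a, 3) — a=4,2,3,5 c=0 d=1 (map FFFFFF..)
[11] unlink(d) — a=4,2,3,5 c=0 (map F.FFFF..)
[12] append(c, 1) — a=4,2,3,5 c=0,1 (map FFFFFF..)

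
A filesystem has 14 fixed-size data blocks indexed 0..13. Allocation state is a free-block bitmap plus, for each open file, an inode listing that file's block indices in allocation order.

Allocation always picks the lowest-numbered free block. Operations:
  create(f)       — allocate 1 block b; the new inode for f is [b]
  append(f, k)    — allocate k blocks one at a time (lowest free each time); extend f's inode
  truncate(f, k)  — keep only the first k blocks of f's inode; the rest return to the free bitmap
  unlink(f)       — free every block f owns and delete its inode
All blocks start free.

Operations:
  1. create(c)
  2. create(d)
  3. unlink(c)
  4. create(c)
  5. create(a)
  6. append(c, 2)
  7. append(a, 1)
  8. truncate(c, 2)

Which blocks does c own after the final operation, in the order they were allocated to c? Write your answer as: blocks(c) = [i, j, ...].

[1] create(c) — c=0 (map F.............)
[2] create(d) — c=0 d=1 (map FF............)
[3] unlink(c) — d=1 (map .F............)
[4] create(c) — c=0 d=1 (map FF............)
[5] create(a) — a=2 c=0 d=1 (map FFF...........)
[6] append(c, 2) — a=2 c=0,3,4 d=1 (map FFFFF.........)
[7] append(a, 1) — a=2,5 c=0,3,4 d=1 (map FFFFFF........)
[8] truncate(c, 2) — a=2,5 c=0,3 d=1 (map FFFF.F........)

blocks(c) = [0, 3]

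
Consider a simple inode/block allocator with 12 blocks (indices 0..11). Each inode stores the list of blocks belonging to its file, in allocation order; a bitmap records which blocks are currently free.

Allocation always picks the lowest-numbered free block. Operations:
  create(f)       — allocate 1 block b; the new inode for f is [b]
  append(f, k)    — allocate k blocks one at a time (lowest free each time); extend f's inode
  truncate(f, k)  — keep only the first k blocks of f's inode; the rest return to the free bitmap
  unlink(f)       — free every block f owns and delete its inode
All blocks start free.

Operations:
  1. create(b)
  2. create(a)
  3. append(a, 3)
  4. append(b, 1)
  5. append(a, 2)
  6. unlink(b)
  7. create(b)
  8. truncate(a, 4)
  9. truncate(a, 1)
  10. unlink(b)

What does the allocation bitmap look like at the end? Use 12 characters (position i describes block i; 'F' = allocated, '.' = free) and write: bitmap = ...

[1] create(b) — b=0 (map F...........)
[2] create(a) — a=1 b=0 (map FF..........)
[3] append(a, 3) — a=1,2,3,4 b=0 (map FFFFF.......)
[4] append(b, 1) — a=1,2,3,4 b=0,5 (map FFFFFF......)
[5] append(a, 2) — a=1,2,3,4,6,7 b=0,5 (map FFFFFFFF....)
[6] unlink(b) — a=1,2,3,4,6,7 (map .FFFF.FF....)
[7] create(b) — a=1,2,3,4,6,7 b=0 (map FFFFF.FF....)
[8] truncate(a, 4) — a=1,2,3,4 b=0 (map FFFFF.......)
[9] truncate(a, 1) — a=1 b=0 (map FF..........)
[10] unlink(b) — a=1 (map .F..........)

bitmap = .F..........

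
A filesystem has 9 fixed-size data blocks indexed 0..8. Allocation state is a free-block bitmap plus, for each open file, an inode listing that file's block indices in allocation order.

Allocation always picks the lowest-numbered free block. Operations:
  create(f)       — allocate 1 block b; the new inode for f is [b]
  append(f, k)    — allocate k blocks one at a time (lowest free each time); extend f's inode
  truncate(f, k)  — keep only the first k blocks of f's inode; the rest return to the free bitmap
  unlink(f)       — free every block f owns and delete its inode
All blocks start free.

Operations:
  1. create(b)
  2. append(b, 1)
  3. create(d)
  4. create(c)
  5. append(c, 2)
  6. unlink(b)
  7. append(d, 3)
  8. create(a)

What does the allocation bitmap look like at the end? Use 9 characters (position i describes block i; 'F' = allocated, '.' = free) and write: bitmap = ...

bitmap = FFFFFFFF.

[1] create(b) — b=0 (map F........)
[2] append(b, 1) — b=0,1 (map FF.......)
[3] create(d) — b=0,1 d=2 (map FFF......)
[4] create(c) — b=0,1 c=3 d=2 (map FFFF.....)
[5] append(c, 2) — b=0,1 c=3,4,5 d=2 (map FFFFFF...)
[6] unlink(b) — c=3,4,5 d=2 (map ..FFFF...)
[7] append(d, 3) — c=3,4,5 d=2,0,1,6 (map FFFFFFF..)
[8] create(a) — a=7 c=3,4,5 d=2,0,1,6 (map FFFFFFFF.)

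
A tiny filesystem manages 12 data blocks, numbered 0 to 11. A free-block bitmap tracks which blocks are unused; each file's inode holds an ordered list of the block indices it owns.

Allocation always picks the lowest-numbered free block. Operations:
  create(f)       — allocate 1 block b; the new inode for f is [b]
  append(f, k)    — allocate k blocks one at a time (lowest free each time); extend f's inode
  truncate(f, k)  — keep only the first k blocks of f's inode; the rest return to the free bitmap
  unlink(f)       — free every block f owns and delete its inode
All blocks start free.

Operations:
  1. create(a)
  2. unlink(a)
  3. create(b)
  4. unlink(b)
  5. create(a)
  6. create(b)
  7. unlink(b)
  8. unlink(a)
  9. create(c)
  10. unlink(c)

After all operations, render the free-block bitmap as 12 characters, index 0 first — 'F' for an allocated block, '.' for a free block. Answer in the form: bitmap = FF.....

bitmap = ............

[1] create(a) — a=0 (map F...........)
[2] unlink(a) —  (map ............)
[3] create(b) — b=0 (map F...........)
[4] unlink(b) —  (map ............)
[5] create(a) — a=0 (map F...........)
[6] create(b) — a=0 b=1 (map FF..........)
[7] unlink(b) — a=0 (map F...........)
[8] unlink(a) —  (map ............)
[9] create(c) — c=0 (map F...........)
[10] unlink(c) —  (map ............)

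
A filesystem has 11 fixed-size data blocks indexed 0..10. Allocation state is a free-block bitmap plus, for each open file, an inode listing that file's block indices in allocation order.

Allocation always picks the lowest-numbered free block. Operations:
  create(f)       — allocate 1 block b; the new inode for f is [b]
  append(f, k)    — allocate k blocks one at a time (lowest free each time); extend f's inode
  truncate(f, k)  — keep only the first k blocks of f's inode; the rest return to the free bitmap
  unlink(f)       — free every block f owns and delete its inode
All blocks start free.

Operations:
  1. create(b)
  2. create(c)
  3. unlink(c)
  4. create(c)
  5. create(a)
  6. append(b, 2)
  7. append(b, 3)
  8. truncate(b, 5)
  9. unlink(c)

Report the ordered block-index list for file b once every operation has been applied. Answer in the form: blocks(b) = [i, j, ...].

blocks(b) = [0, 3, 4, 5, 6]

  1. create(b)  ⇒  F..........  {b→[0]}
  2. create(c)  ⇒  FF.........  {b→[0]; c→[1]}
  3. unlink(c)  ⇒  F..........  {b→[0]}
  4. create(c)  ⇒  FF.........  {b→[0]; c→[1]}
  5. create(a)  ⇒  FFF........  {a→[2]; b→[0]; c→[1]}
  6. append(b, 2)  ⇒  FFFFF......  {a→[2]; b→[0, 3, 4]; c→[1]}
  7. append(b, 3)  ⇒  FFFFFFFF...  {a→[2]; b→[0, 3, 4, 5, 6, 7]; c→[1]}
  8. truncate(b, 5)  ⇒  FFFFFFF....  {a→[2]; b→[0, 3, 4, 5, 6]; c→[1]}
  9. unlink(c)  ⇒  F.FFFFF....  {a→[2]; b→[0, 3, 4, 5, 6]}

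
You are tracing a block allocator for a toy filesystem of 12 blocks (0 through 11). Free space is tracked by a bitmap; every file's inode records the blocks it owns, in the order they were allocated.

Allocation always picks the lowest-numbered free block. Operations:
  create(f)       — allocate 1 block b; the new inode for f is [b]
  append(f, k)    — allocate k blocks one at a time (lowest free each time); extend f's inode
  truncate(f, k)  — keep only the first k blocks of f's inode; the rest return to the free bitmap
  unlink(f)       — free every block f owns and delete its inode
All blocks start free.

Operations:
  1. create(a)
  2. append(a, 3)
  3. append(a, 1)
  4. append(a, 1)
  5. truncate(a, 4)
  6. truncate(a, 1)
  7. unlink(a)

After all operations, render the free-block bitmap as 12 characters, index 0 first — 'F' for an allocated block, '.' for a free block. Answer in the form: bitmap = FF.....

[1] create(a) — a=0 (map F...........)
[2] append(a, 3) — a=0,1,2,3 (map FFFF........)
[3] append(a, 1) — a=0,1,2,3,4 (map FFFFF.......)
[4] append(a, 1) — a=0,1,2,3,4,5 (map FFFFFF......)
[5] truncate(a, 4) — a=0,1,2,3 (map FFFF........)
[6] truncate(a, 1) — a=0 (map F...........)
[7] unlink(a) —  (map ............)

bitmap = ............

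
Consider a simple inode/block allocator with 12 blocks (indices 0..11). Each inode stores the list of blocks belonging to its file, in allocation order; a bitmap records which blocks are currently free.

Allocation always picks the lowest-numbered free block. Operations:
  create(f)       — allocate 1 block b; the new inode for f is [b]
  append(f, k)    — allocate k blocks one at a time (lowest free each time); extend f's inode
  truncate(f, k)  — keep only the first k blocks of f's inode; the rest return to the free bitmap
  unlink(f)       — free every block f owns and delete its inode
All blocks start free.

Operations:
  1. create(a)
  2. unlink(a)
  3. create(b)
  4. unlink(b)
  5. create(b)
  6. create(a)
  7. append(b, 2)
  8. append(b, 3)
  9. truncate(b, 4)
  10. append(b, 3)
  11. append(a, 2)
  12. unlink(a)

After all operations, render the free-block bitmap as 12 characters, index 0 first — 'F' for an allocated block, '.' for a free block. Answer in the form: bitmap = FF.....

[1] create(a) — a=0 (map F...........)
[2] unlink(a) —  (map ............)
[3] create(b) — b=0 (map F...........)
[4] unlink(b) —  (map ............)
[5] create(b) — b=0 (map F...........)
[6] create(a) — a=1 b=0 (map FF..........)
[7] append(b, 2) — a=1 b=0,2,3 (map FFFF........)
[8] append(b, 3) — a=1 b=0,2,3,4,5,6 (map FFFFFFF.....)
[9] truncate(b, 4) — a=1 b=0,2,3,4 (map FFFFF.......)
[10] append(b, 3) — a=1 b=0,2,3,4,5,6,7 (map FFFFFFFF....)
[11] append(a, 2) — a=1,8,9 b=0,2,3,4,5,6,7 (map FFFFFFFFFF..)
[12] unlink(a) — b=0,2,3,4,5,6,7 (map F.FFFFFF....)

bitmap = F.FFFFFF....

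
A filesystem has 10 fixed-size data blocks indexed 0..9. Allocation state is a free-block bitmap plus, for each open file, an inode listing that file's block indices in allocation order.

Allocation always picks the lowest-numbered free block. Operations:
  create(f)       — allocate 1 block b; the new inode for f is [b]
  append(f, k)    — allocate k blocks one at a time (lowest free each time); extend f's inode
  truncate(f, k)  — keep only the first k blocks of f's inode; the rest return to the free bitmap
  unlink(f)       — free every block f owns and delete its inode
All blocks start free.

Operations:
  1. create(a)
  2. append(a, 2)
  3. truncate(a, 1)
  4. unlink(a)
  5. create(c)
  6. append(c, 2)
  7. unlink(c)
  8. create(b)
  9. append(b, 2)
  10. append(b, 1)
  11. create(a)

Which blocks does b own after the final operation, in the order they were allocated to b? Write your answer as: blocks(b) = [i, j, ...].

blocks(b) = [0, 1, 2, 3]

[1] create(a) — a=0 (map F.........)
[2] append(a, 2) — a=0,1,2 (map FFF.......)
[3] truncate(a, 1) — a=0 (map F.........)
[4] unlink(a) —  (map ..........)
[5] create(c) — c=0 (map F.........)
[6] append(c, 2) — c=0,1,2 (map FFF.......)
[7] unlink(c) —  (map ..........)
[8] create(b) — b=0 (map F.........)
[9] append(b, 2) — b=0,1,2 (map FFF.......)
[10] append(b, 1) — b=0,1,2,3 (map FFFF......)
[11] create(a) — a=4 b=0,1,2,3 (map FFFFF.....)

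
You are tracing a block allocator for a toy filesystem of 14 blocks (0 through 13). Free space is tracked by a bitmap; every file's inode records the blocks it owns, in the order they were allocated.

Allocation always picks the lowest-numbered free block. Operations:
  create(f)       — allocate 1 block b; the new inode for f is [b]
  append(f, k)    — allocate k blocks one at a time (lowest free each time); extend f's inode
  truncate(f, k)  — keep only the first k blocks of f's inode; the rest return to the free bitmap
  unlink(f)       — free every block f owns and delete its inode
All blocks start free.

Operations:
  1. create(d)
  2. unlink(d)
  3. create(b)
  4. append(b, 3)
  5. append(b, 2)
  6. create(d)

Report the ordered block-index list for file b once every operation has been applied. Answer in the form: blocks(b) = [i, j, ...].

create(d): bitmap=F............. | d=[0]
unlink(d): bitmap=.............. | 
create(b): bitmap=F............. | b=[0]
append(b, 3): bitmap=FFFF.......... | b=[0, 1, 2, 3]
append(b, 2): bitmap=FFFFFF........ | b=[0, 1, 2, 3, 4, 5]
create(d): bitmap=FFFFFFF....... | b=[0, 1, 2, 3, 4, 5] d=[6]

blocks(b) = [0, 1, 2, 3, 4, 5]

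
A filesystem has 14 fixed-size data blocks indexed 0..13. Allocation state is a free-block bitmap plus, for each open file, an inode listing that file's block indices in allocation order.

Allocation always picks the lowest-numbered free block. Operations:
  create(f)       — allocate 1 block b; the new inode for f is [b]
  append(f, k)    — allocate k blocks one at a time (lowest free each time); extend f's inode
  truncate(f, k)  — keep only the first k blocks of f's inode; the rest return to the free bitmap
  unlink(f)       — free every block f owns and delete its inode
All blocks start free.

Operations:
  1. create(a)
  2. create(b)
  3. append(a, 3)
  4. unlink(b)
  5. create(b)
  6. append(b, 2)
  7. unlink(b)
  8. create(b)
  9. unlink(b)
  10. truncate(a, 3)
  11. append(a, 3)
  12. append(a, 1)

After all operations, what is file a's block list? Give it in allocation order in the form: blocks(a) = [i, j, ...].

blocks(a) = [0, 2, 3, 1, 4, 5, 6]

after create(a) → a:[0]  free=[F.............]
after create(b) → a:[0], b:[1]  free=[FF............]
after append(a, 3) → a:[0, 2, 3, 4], b:[1]  free=[FFFFF.........]
after unlink(b) → a:[0, 2, 3, 4]  free=[F.FFF.........]
after create(b) → a:[0, 2, 3, 4], b:[1]  free=[FFFFF.........]
after append(b, 2) → a:[0, 2, 3, 4], b:[1, 5, 6]  free=[FFFFFFF.......]
after unlink(b) → a:[0, 2, 3, 4]  free=[F.FFF.........]
after create(b) → a:[0, 2, 3, 4], b:[1]  free=[FFFFF.........]
after unlink(b) → a:[0, 2, 3, 4]  free=[F.FFF.........]
after truncate(a, 3) → a:[0, 2, 3]  free=[F.FF..........]
after append(a, 3) → a:[0, 2, 3, 1, 4, 5]  free=[FFFFFF........]
after append(a, 1) → a:[0, 2, 3, 1, 4, 5, 6]  free=[FFFFFFF.......]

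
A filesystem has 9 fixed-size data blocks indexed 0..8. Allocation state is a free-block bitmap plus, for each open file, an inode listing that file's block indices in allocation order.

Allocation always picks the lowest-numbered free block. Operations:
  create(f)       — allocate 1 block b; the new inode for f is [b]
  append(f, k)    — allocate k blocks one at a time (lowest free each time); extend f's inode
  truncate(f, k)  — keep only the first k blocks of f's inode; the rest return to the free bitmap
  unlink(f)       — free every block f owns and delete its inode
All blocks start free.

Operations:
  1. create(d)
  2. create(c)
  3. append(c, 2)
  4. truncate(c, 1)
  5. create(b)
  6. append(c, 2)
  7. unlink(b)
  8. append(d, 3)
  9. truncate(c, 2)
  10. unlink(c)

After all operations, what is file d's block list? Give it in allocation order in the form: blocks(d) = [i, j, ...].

blocks(d) = [0, 2, 5, 6]

create(d): bitmap=F........ | d=[0]
create(c): bitmap=FF....... | c=[1] d=[0]
append(c, 2): bitmap=FFFF..... | c=[1, 2, 3] d=[0]
truncate(c, 1): bitmap=FF....... | c=[1] d=[0]
create(b): bitmap=FFF...... | b=[2] c=[1] d=[0]
append(c, 2): bitmap=FFFFF.... | b=[2] c=[1, 3, 4] d=[0]
unlink(b): bitmap=FF.FF.... | c=[1, 3, 4] d=[0]
append(d, 3): bitmap=FFFFFFF.. | c=[1, 3, 4] d=[0, 2, 5, 6]
truncate(c, 2): bitmap=FFFF.FF.. | c=[1, 3] d=[0, 2, 5, 6]
unlink(c): bitmap=F.F..FF.. | d=[0, 2, 5, 6]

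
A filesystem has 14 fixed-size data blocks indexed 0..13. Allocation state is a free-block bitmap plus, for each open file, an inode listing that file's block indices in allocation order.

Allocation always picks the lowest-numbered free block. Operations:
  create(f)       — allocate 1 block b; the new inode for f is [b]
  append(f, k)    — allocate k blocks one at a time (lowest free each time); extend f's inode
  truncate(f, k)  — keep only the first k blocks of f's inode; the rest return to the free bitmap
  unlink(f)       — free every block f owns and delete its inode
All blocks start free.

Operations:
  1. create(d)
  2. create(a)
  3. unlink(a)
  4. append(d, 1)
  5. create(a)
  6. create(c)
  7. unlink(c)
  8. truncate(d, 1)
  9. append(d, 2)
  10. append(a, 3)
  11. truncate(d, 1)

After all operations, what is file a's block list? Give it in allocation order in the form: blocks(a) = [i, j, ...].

after create(d) → d:[0]  free=[F.............]
after create(a) → a:[1], d:[0]  free=[FF............]
after unlink(a) → d:[0]  free=[F.............]
after append(d, 1) → d:[0, 1]  free=[FF............]
after create(a) → a:[2], d:[0, 1]  free=[FFF...........]
after create(c) → a:[2], c:[3], d:[0, 1]  free=[FFFF..........]
after unlink(c) → a:[2], d:[0, 1]  free=[FFF...........]
after truncate(d, 1) → a:[2], d:[0]  free=[F.F...........]
after append(d, 2) → a:[2], d:[0, 1, 3]  free=[FFFF..........]
after append(a, 3) → a:[2, 4, 5, 6], d:[0, 1, 3]  free=[FFFFFFF.......]
after truncate(d, 1) → a:[2, 4, 5, 6], d:[0]  free=[F.F.FFF.......]

blocks(a) = [2, 4, 5, 6]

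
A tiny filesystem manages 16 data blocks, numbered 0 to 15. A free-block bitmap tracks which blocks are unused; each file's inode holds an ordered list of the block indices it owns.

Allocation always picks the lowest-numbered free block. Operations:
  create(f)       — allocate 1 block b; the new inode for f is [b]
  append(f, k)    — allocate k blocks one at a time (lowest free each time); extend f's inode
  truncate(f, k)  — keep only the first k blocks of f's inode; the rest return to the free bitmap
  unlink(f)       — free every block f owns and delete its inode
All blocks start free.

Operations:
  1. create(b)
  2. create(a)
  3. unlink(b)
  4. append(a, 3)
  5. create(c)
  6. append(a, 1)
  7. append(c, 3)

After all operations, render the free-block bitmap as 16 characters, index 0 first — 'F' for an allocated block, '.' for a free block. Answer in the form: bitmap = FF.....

bitmap = FFFFFFFFF.......

create(b): bitmap=F............... | b=[0]
create(a): bitmap=FF.............. | a=[1] b=[0]
unlink(b): bitmap=.F.............. | a=[1]
append(a, 3): bitmap=FFFF............ | a=[1, 0, 2, 3]
create(c): bitmap=FFFFF........... | a=[1, 0, 2, 3] c=[4]
append(a, 1): bitmap=FFFFFF.......... | a=[1, 0, 2, 3, 5] c=[4]
append(c, 3): bitmap=FFFFFFFFF....... | a=[1, 0, 2, 3, 5] c=[4, 6, 7, 8]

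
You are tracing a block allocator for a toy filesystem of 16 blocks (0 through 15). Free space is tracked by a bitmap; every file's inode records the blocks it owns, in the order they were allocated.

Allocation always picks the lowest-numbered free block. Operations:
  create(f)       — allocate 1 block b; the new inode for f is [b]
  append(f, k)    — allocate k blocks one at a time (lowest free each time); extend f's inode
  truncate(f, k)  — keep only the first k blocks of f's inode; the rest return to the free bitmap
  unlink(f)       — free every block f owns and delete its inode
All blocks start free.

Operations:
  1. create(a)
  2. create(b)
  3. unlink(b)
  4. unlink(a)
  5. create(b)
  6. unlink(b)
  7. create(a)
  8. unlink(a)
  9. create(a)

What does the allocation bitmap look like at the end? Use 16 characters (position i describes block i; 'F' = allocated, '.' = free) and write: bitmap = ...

[1] create(a) — a=0 (map F...............)
[2] create(b) — a=0 b=1 (map FF..............)
[3] unlink(b) — a=0 (map F...............)
[4] unlink(a) —  (map ................)
[5] create(b) — b=0 (map F...............)
[6] unlink(b) —  (map ................)
[7] create(a) — a=0 (map F...............)
[8] unlink(a) —  (map ................)
[9] create(a) — a=0 (map F...............)

bitmap = F...............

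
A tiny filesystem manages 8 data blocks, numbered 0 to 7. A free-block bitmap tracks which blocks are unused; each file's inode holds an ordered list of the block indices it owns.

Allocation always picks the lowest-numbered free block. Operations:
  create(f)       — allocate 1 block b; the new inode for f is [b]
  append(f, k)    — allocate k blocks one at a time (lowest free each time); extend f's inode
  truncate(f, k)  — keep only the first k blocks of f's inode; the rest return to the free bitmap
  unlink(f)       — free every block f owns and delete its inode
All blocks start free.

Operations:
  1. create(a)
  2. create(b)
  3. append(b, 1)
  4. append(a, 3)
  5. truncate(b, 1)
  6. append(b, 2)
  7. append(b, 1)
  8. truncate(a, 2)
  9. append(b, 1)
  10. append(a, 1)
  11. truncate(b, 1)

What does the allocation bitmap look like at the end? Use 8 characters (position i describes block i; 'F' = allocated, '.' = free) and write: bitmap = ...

  1. create(a)  ⇒  F.......  {a→[0]}
  2. create(b)  ⇒  FF......  {a→[0]; b→[1]}
  3. append(b, 1)  ⇒  FFF.....  {a→[0]; b→[1, 2]}
  4. append(a, 3)  ⇒  FFFFFF..  {a→[0, 3, 4, 5]; b→[1, 2]}
  5. truncate(b, 1)  ⇒  FF.FFF..  {a→[0, 3, 4, 5]; b→[1]}
  6. append(b, 2)  ⇒  FFFFFFF.  {a→[0, 3, 4, 5]; b→[1, 2, 6]}
  7. append(b, 1)  ⇒  FFFFFFFF  {a→[0, 3, 4, 5]; b→[1, 2, 6, 7]}
  8. truncate(a, 2)  ⇒  FFFF..FF  {a→[0, 3]; b→[1, 2, 6, 7]}
  9. append(b, 1)  ⇒  FFFFF.FF  {a→[0, 3]; b→[1, 2, 6, 7, 4]}
  10. append(a, 1)  ⇒  FFFFFFFF  {a→[0, 3, 5]; b→[1, 2, 6, 7, 4]}
  11. truncate(b, 1)  ⇒  FF.F.F..  {a→[0, 3, 5]; b→[1]}

bitmap = FF.F.F..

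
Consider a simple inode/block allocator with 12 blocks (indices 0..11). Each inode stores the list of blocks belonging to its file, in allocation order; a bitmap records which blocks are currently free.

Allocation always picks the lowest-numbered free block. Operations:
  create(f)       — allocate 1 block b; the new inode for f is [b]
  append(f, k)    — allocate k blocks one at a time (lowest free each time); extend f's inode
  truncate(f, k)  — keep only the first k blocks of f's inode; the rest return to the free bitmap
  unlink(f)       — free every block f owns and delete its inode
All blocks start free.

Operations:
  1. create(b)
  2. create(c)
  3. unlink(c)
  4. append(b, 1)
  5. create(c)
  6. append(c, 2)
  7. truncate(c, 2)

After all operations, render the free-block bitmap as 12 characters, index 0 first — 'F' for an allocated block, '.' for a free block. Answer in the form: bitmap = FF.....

  1. create(b)  ⇒  F...........  {b→[0]}
  2. create(c)  ⇒  FF..........  {b→[0]; c→[1]}
  3. unlink(c)  ⇒  F...........  {b→[0]}
  4. append(b, 1)  ⇒  FF..........  {b→[0, 1]}
  5. create(c)  ⇒  FFF.........  {b→[0, 1]; c→[2]}
  6. append(c, 2)  ⇒  FFFFF.......  {b→[0, 1]; c→[2, 3, 4]}
  7. truncate(c, 2)  ⇒  FFFF........  {b→[0, 1]; c→[2, 3]}

bitmap = FFFF........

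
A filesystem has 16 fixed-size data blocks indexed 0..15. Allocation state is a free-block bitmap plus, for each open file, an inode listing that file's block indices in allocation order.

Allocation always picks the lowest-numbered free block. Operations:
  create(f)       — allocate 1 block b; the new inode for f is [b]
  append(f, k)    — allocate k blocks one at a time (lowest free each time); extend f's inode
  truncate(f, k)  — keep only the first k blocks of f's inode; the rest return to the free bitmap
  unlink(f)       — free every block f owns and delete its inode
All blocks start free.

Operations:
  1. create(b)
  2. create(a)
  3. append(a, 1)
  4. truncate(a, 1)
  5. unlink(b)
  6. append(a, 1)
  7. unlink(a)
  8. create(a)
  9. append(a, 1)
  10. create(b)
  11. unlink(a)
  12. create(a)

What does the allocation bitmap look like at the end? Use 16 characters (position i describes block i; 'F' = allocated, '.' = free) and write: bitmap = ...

bitmap = F.F.............

[1] create(b) — b=0 (map F...............)
[2] create(a) — a=1 b=0 (map FF..............)
[3] append(a, 1) — a=1,2 b=0 (map FFF.............)
[4] truncate(a, 1) — a=1 b=0 (map FF..............)
[5] unlink(b) — a=1 (map .F..............)
[6] append(a, 1) — a=1,0 (map FF..............)
[7] unlink(a) —  (map ................)
[8] create(a) — a=0 (map F...............)
[9] append(a, 1) — a=0,1 (map FF..............)
[10] create(b) — a=0,1 b=2 (map FFF.............)
[11] unlink(a) — b=2 (map ..F.............)
[12] create(a) — a=0 b=2 (map F.F.............)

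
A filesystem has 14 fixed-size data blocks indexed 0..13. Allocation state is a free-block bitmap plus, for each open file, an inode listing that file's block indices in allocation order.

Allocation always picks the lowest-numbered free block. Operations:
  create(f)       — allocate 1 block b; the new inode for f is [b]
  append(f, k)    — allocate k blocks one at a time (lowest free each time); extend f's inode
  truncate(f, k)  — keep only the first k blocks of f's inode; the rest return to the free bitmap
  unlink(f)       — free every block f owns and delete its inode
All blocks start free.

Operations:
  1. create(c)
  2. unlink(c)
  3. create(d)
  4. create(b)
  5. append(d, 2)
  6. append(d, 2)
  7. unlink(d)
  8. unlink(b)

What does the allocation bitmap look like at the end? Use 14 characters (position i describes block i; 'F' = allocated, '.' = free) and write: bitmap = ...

bitmap = ..............

after create(c) → c:[0]  free=[F.............]
after unlink(c) →   free=[..............]
after create(d) → d:[0]  free=[F.............]
after create(b) → b:[1], d:[0]  free=[FF............]
after append(d, 2) → b:[1], d:[0, 2, 3]  free=[FFFF..........]
after append(d, 2) → b:[1], d:[0, 2, 3, 4, 5]  free=[FFFFFF........]
after unlink(d) → b:[1]  free=[.F............]
after unlink(b) →   free=[..............]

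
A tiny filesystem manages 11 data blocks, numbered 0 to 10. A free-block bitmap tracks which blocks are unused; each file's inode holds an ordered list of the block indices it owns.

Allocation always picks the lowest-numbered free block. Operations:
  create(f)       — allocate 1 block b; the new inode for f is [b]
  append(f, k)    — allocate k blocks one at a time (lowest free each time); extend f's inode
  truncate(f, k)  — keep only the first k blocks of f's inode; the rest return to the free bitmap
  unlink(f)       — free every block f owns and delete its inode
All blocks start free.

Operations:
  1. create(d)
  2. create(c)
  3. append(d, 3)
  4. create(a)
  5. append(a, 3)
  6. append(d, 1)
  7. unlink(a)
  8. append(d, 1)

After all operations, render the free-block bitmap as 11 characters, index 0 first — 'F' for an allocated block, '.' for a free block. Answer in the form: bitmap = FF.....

  1. create(d)  ⇒  F..........  {d→[0]}
  2. create(c)  ⇒  FF.........  {c→[1]; d→[0]}
  3. append(d, 3)  ⇒  FFFFF......  {c→[1]; d→[0, 2, 3, 4]}
  4. create(a)  ⇒  FFFFFF.....  {a→[5]; c→[1]; d→[0, 2, 3, 4]}
  5. append(a, 3)  ⇒  FFFFFFFFF..  {a→[5, 6, 7, 8]; c→[1]; d→[0, 2, 3, 4]}
  6. append(d, 1)  ⇒  FFFFFFFFFF.  {a→[5, 6, 7, 8]; c→[1]; d→[0, 2, 3, 4, 9]}
  7. unlink(a)  ⇒  FFFFF....F.  {c→[1]; d→[0, 2, 3, 4, 9]}
  8. append(d, 1)  ⇒  FFFFFF...F.  {c→[1]; d→[0, 2, 3, 4, 9, 5]}

bitmap = FFFFFF...F.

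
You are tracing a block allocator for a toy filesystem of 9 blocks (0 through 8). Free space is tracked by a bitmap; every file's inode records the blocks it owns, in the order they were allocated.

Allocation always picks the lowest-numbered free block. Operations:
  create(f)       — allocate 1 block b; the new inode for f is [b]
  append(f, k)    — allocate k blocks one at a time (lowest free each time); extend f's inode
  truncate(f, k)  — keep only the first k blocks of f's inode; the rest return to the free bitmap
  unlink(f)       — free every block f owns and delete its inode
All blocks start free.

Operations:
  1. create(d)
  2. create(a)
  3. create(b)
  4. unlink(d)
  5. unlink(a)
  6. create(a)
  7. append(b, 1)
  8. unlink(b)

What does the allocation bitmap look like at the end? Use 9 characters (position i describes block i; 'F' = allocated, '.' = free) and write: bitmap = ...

bitmap = F........

create(d): bitmap=F........ | d=[0]
create(a): bitmap=FF....... | a=[1] d=[0]
create(b): bitmap=FFF...... | a=[1] b=[2] d=[0]
unlink(d): bitmap=.FF...... | a=[1] b=[2]
unlink(a): bitmap=..F...... | b=[2]
create(a): bitmap=F.F...... | a=[0] b=[2]
append(b, 1): bitmap=FFF...... | a=[0] b=[2, 1]
unlink(b): bitmap=F........ | a=[0]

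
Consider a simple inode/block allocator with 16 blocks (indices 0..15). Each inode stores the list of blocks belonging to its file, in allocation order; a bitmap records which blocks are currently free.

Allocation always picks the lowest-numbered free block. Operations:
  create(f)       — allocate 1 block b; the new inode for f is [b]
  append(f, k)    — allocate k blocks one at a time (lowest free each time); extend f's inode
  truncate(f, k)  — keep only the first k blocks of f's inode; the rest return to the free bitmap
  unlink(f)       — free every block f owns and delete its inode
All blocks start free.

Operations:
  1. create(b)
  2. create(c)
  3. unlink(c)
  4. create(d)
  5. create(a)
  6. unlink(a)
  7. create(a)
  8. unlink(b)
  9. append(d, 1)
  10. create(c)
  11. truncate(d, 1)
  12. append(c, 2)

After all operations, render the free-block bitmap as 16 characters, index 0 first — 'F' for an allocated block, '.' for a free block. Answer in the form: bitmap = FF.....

bitmap = FFFFF...........

after create(b) → b:[0]  free=[F...............]
after create(c) → b:[0], c:[1]  free=[FF..............]
after unlink(c) → b:[0]  free=[F...............]
after create(d) → b:[0], d:[1]  free=[FF..............]
after create(a) → a:[2], b:[0], d:[1]  free=[FFF.............]
after unlink(a) → b:[0], d:[1]  free=[FF..............]
after create(a) → a:[2], b:[0], d:[1]  free=[FFF.............]
after unlink(b) → a:[2], d:[1]  free=[.FF.............]
after append(d, 1) → a:[2], d:[1, 0]  free=[FFF.............]
after create(c) → a:[2], c:[3], d:[1, 0]  free=[FFFF............]
after truncate(d, 1) → a:[2], c:[3], d:[1]  free=[.FFF............]
after append(c, 2) → a:[2], c:[3, 0, 4], d:[1]  free=[FFFFF...........]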